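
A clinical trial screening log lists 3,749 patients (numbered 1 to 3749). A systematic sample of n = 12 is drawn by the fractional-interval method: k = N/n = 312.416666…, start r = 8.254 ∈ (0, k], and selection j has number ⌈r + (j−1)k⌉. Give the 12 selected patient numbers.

j=1: r + 0k = 8.254 → ⌈·⌉ = 9
j=2: r + 1k = 320.670666… → ⌈·⌉ = 321
j=3: r + 2k = 633.087333… → ⌈·⌉ = 634
j=4: r + 3k = 945.504 → ⌈·⌉ = 946
j=5: r + 4k = 1257.920666… → ⌈·⌉ = 1258
j=6: r + 5k = 1570.337333… → ⌈·⌉ = 1571
j=7: r + 6k = 1882.754 → ⌈·⌉ = 1883
j=8: r + 7k = 2195.170666… → ⌈·⌉ = 2196
j=9: r + 8k = 2507.587333… → ⌈·⌉ = 2508
j=10: r + 9k = 2820.004 → ⌈·⌉ = 2821
j=11: r + 10k = 3132.420666… → ⌈·⌉ = 3133
j=12: r + 11k = 3444.837333… → ⌈·⌉ = 3445

9, 321, 634, 946, 1258, 1571, 1883, 2196, 2508, 2821, 3133, 3445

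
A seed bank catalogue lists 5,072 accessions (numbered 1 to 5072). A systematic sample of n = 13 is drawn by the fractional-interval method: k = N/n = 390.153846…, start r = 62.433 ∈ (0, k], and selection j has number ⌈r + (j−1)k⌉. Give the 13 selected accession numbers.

63, 453, 843, 1233, 1624, 2014, 2404, 2794, 3184, 3574, 3964, 4355, 4745

j=1: r + 0k = 62.433 → ⌈·⌉ = 63
j=2: r + 1k = 452.586846… → ⌈·⌉ = 453
j=3: r + 2k = 842.740692… → ⌈·⌉ = 843
j=4: r + 3k = 1232.894538… → ⌈·⌉ = 1233
j=5: r + 4k = 1623.048384… → ⌈·⌉ = 1624
j=6: r + 5k = 2013.202230… → ⌈·⌉ = 2014
j=7: r + 6k = 2403.356076… → ⌈·⌉ = 2404
j=8: r + 7k = 2793.509923… → ⌈·⌉ = 2794
j=9: r + 8k = 3183.663769… → ⌈·⌉ = 3184
j=10: r + 9k = 3573.817615… → ⌈·⌉ = 3574
j=11: r + 10k = 3963.971461… → ⌈·⌉ = 3964
j=12: r + 11k = 4354.125307… → ⌈·⌉ = 4355
j=13: r + 12k = 4744.279153… → ⌈·⌉ = 4745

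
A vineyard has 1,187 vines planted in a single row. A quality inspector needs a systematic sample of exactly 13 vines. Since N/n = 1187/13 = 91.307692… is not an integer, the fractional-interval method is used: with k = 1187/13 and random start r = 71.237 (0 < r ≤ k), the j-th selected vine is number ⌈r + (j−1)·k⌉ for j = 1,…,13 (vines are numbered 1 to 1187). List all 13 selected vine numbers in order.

j=1: r + 0k = 71.237 → ⌈·⌉ = 72
j=2: r + 1k = 162.544692… → ⌈·⌉ = 163
j=3: r + 2k = 253.852384… → ⌈·⌉ = 254
j=4: r + 3k = 345.160076… → ⌈·⌉ = 346
j=5: r + 4k = 436.467769… → ⌈·⌉ = 437
j=6: r + 5k = 527.775461… → ⌈·⌉ = 528
j=7: r + 6k = 619.083153… → ⌈·⌉ = 620
j=8: r + 7k = 710.390846… → ⌈·⌉ = 711
j=9: r + 8k = 801.698538… → ⌈·⌉ = 802
j=10: r + 9k = 893.006230… → ⌈·⌉ = 894
j=11: r + 10k = 984.313923… → ⌈·⌉ = 985
j=12: r + 11k = 1075.621615… → ⌈·⌉ = 1076
j=13: r + 12k = 1166.929307… → ⌈·⌉ = 1167

72, 163, 254, 346, 437, 528, 620, 711, 802, 894, 985, 1076, 1167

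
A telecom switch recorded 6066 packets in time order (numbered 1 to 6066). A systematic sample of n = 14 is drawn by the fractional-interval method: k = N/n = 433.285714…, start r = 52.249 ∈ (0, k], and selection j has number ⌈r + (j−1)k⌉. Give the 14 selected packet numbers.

j=1: r + 0k = 52.249 → ⌈·⌉ = 53
j=2: r + 1k = 485.534714… → ⌈·⌉ = 486
j=3: r + 2k = 918.820428… → ⌈·⌉ = 919
j=4: r + 3k = 1352.106142… → ⌈·⌉ = 1353
j=5: r + 4k = 1785.391857… → ⌈·⌉ = 1786
j=6: r + 5k = 2218.677571… → ⌈·⌉ = 2219
j=7: r + 6k = 2651.963285… → ⌈·⌉ = 2652
j=8: r + 7k = 3085.249 → ⌈·⌉ = 3086
j=9: r + 8k = 3518.534714… → ⌈·⌉ = 3519
j=10: r + 9k = 3951.820428… → ⌈·⌉ = 3952
j=11: r + 10k = 4385.106142… → ⌈·⌉ = 4386
j=12: r + 11k = 4818.391857… → ⌈·⌉ = 4819
j=13: r + 12k = 5251.677571… → ⌈·⌉ = 5252
j=14: r + 13k = 5684.963285… → ⌈·⌉ = 5685

53, 486, 919, 1353, 1786, 2219, 2652, 3086, 3519, 3952, 4386, 4819, 5252, 5685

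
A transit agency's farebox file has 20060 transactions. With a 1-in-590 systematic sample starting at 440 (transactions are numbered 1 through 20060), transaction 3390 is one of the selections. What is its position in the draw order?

6

k = 590
position = (3390 − 440)/590 + 1 = 2950/590 + 1 = 5 + 1 = 6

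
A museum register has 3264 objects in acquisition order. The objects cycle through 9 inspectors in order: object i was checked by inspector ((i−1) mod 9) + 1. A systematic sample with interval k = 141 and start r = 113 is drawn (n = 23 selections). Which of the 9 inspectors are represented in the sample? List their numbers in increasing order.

2, 5, 8

Consecutive selections differ by k = 141, so their inspector numbers differ by 141 mod 9 = 6.
gcd(141, 9) = 3, so the sample visits 9/3 = 3 distinct residues mod 9.
Start 113 is inspector 5; the inspectors hit are 2, 5, 8.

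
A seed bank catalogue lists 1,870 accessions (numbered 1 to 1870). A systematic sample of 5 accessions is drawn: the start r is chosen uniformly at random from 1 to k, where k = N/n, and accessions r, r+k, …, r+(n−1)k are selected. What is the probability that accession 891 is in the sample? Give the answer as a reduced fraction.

k = 1870/5 = 374.
Accession 891 is selected iff r ≡ 891 (mod 374); exactly one such r in {1,…,374}.
Inclusion probability = 1/374.

1/374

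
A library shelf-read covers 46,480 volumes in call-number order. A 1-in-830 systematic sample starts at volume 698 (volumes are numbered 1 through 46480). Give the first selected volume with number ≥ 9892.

k = 830
Steps past start: ⌈(9892 − 698)/830⌉ = ⌈9194/830⌉ = 12
Selected volume: 698 + 12×830 = 10658

10658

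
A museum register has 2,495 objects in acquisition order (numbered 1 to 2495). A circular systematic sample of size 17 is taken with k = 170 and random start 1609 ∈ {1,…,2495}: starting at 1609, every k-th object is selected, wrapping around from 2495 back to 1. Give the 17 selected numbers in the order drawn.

Selection 1: 1609
Selection 2: 1609 + 170 = 1779
Selection 3: 1779 + 170 = 1949
Selection 4: 1949 + 170 = 2119
Selection 5: 2119 + 170 = 2289
Selection 6: 2289 + 170 = 2459
Selection 7: 2459 + 170 = 2629 → 2629 − 2495 = 134
Selection 8: 134 + 170 = 304
Selection 9: 304 + 170 = 474
Selection 10: 474 + 170 = 644
Selection 11: 644 + 170 = 814
Selection 12: 814 + 170 = 984
Selection 13: 984 + 170 = 1154
Selection 14: 1154 + 170 = 1324
Selection 15: 1324 + 170 = 1494
Selection 16: 1494 + 170 = 1664
Selection 17: 1664 + 170 = 1834

1609, 1779, 1949, 2119, 2289, 2459, 134, 304, 474, 644, 814, 984, 1154, 1324, 1494, 1664, 1834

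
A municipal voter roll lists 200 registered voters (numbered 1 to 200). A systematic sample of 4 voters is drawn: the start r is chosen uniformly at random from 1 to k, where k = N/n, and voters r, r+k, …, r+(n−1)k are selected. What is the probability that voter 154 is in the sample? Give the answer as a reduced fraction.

k = 200/4 = 50.
Voter 154 is selected iff r ≡ 154 (mod 50); exactly one such r in {1,…,50}.
Inclusion probability = 1/50.

1/50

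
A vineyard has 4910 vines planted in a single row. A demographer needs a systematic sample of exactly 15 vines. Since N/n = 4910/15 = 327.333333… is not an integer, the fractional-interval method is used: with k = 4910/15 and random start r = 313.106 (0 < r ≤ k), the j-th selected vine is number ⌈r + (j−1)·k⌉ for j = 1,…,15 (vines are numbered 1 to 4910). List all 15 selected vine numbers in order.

j=1: r + 0k = 313.106 → ⌈·⌉ = 314
j=2: r + 1k = 640.439333… → ⌈·⌉ = 641
j=3: r + 2k = 967.772666… → ⌈·⌉ = 968
j=4: r + 3k = 1295.106 → ⌈·⌉ = 1296
j=5: r + 4k = 1622.439333… → ⌈·⌉ = 1623
j=6: r + 5k = 1949.772666… → ⌈·⌉ = 1950
j=7: r + 6k = 2277.106 → ⌈·⌉ = 2278
j=8: r + 7k = 2604.439333… → ⌈·⌉ = 2605
j=9: r + 8k = 2931.772666… → ⌈·⌉ = 2932
j=10: r + 9k = 3259.106 → ⌈·⌉ = 3260
j=11: r + 10k = 3586.439333… → ⌈·⌉ = 3587
j=12: r + 11k = 3913.772666… → ⌈·⌉ = 3914
j=13: r + 12k = 4241.106 → ⌈·⌉ = 4242
j=14: r + 13k = 4568.439333… → ⌈·⌉ = 4569
j=15: r + 14k = 4895.772666… → ⌈·⌉ = 4896

314, 641, 968, 1296, 1623, 1950, 2278, 2605, 2932, 3260, 3587, 3914, 4242, 4569, 4896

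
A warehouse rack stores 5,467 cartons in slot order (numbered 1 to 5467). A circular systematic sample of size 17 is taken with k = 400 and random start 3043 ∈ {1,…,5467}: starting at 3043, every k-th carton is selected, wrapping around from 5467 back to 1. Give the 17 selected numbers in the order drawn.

Selection 1: 3043
Selection 2: 3043 + 400 = 3443
Selection 3: 3443 + 400 = 3843
Selection 4: 3843 + 400 = 4243
Selection 5: 4243 + 400 = 4643
Selection 6: 4643 + 400 = 5043
Selection 7: 5043 + 400 = 5443
Selection 8: 5443 + 400 = 5843 → 5843 − 5467 = 376
Selection 9: 376 + 400 = 776
Selection 10: 776 + 400 = 1176
Selection 11: 1176 + 400 = 1576
Selection 12: 1576 + 400 = 1976
Selection 13: 1976 + 400 = 2376
Selection 14: 2376 + 400 = 2776
Selection 15: 2776 + 400 = 3176
Selection 16: 3176 + 400 = 3576
Selection 17: 3576 + 400 = 3976

3043, 3443, 3843, 4243, 4643, 5043, 5443, 376, 776, 1176, 1576, 1976, 2376, 2776, 3176, 3576, 3976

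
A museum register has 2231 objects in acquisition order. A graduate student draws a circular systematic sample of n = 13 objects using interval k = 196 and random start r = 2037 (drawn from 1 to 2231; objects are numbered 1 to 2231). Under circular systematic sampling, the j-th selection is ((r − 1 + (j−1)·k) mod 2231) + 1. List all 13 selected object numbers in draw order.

2037, 2, 198, 394, 590, 786, 982, 1178, 1374, 1570, 1766, 1962, 2158

Selection 1: 2037
Selection 2: 2037 + 196 = 2233 → 2233 − 2231 = 2
Selection 3: 2 + 196 = 198
Selection 4: 198 + 196 = 394
Selection 5: 394 + 196 = 590
Selection 6: 590 + 196 = 786
Selection 7: 786 + 196 = 982
Selection 8: 982 + 196 = 1178
Selection 9: 1178 + 196 = 1374
Selection 10: 1374 + 196 = 1570
Selection 11: 1570 + 196 = 1766
Selection 12: 1766 + 196 = 1962
Selection 13: 1962 + 196 = 2158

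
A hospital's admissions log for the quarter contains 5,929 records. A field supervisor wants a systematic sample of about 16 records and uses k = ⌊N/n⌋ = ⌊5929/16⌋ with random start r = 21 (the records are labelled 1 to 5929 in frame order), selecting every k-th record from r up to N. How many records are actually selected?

16

k = ⌊5929/16⌋ = 370
Achieved size = ⌊(5929 − 21)/370⌋ + 1 = ⌊5908/370⌋ + 1 = 15 + 1 = 16
(last selection: 21 + 15×370 = 5571 ≤ 5929; next would be 5941 > 5929)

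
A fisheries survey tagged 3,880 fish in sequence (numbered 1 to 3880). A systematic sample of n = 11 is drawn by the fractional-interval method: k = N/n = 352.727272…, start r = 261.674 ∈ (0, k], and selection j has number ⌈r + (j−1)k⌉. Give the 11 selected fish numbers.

262, 615, 968, 1320, 1673, 2026, 2379, 2731, 3084, 3437, 3789

j=1: r + 0k = 261.674 → ⌈·⌉ = 262
j=2: r + 1k = 614.401272… → ⌈·⌉ = 615
j=3: r + 2k = 967.128545… → ⌈·⌉ = 968
j=4: r + 3k = 1319.855818… → ⌈·⌉ = 1320
j=5: r + 4k = 1672.583090… → ⌈·⌉ = 1673
j=6: r + 5k = 2025.310363… → ⌈·⌉ = 2026
j=7: r + 6k = 2378.037636… → ⌈·⌉ = 2379
j=8: r + 7k = 2730.764909… → ⌈·⌉ = 2731
j=9: r + 8k = 3083.492181… → ⌈·⌉ = 3084
j=10: r + 9k = 3436.219454… → ⌈·⌉ = 3437
j=11: r + 10k = 3788.946727… → ⌈·⌉ = 3789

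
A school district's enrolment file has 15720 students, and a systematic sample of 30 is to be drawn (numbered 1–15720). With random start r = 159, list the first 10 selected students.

k = N/n = 15720/30 = 524
student 1: 159
student 2: 159 + 524 = 683
student 3: 683 + 524 = 1207
student 4: 1207 + 524 = 1731
student 5: 1731 + 524 = 2255
student 6: 2255 + 524 = 2779
student 7: 2779 + 524 = 3303
student 8: 3303 + 524 = 3827
student 9: 3827 + 524 = 4351
student 10: 4351 + 524 = 4875

159, 683, 1207, 1731, 2255, 2779, 3303, 3827, 4351, 4875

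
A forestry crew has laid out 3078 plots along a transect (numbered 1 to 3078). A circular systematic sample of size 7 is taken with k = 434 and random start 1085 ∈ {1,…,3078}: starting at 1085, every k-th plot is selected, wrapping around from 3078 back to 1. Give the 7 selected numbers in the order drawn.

Selection 1: 1085
Selection 2: 1085 + 434 = 1519
Selection 3: 1519 + 434 = 1953
Selection 4: 1953 + 434 = 2387
Selection 5: 2387 + 434 = 2821
Selection 6: 2821 + 434 = 3255 → 3255 − 3078 = 177
Selection 7: 177 + 434 = 611

1085, 1519, 1953, 2387, 2821, 177, 611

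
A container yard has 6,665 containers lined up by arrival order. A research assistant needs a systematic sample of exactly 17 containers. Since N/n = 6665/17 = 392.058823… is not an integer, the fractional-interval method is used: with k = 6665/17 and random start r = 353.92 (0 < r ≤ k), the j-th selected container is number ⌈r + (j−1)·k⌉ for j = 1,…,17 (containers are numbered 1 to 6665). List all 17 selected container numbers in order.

j=1: r + 0k = 353.92 → ⌈·⌉ = 354
j=2: r + 1k = 745.978823… → ⌈·⌉ = 746
j=3: r + 2k = 1138.037647… → ⌈·⌉ = 1139
j=4: r + 3k = 1530.096470… → ⌈·⌉ = 1531
j=5: r + 4k = 1922.155294… → ⌈·⌉ = 1923
j=6: r + 5k = 2314.214117… → ⌈·⌉ = 2315
j=7: r + 6k = 2706.272941… → ⌈·⌉ = 2707
j=8: r + 7k = 3098.331764… → ⌈·⌉ = 3099
j=9: r + 8k = 3490.390588… → ⌈·⌉ = 3491
j=10: r + 9k = 3882.449411… → ⌈·⌉ = 3883
j=11: r + 10k = 4274.508235… → ⌈·⌉ = 4275
j=12: r + 11k = 4666.567058… → ⌈·⌉ = 4667
j=13: r + 12k = 5058.625882… → ⌈·⌉ = 5059
j=14: r + 13k = 5450.684705… → ⌈·⌉ = 5451
j=15: r + 14k = 5842.743529… → ⌈·⌉ = 5843
j=16: r + 15k = 6234.802352… → ⌈·⌉ = 6235
j=17: r + 16k = 6626.861176… → ⌈·⌉ = 6627

354, 746, 1139, 1531, 1923, 2315, 2707, 3099, 3491, 3883, 4275, 4667, 5059, 5451, 5843, 6235, 6627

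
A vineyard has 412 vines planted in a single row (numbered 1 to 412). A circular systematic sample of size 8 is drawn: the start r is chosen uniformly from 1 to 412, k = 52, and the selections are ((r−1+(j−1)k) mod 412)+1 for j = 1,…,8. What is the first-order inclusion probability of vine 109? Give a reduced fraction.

2/103

For each position j, as r ranges over 1…412 the j-th selection hits every vine exactly once, so vine 109 is selected for exactly 8 of the 412 starts.
Inclusion probability = 8/412 = 2/103.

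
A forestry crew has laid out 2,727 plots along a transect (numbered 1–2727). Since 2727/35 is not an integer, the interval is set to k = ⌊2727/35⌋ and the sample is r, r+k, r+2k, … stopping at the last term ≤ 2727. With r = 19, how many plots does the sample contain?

k = ⌊2727/35⌋ = 77
Achieved size = ⌊(2727 − 19)/77⌋ + 1 = ⌊2708/77⌋ + 1 = 35 + 1 = 36
(last selection: 19 + 35×77 = 2714 ≤ 2727; next would be 2791 > 2727)

36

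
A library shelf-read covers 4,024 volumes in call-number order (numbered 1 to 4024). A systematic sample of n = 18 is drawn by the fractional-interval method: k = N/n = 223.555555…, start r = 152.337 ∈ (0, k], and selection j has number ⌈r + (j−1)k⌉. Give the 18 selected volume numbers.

j=1: r + 0k = 152.337 → ⌈·⌉ = 153
j=2: r + 1k = 375.892555… → ⌈·⌉ = 376
j=3: r + 2k = 599.448111… → ⌈·⌉ = 600
j=4: r + 3k = 823.003666… → ⌈·⌉ = 824
j=5: r + 4k = 1046.559222… → ⌈·⌉ = 1047
j=6: r + 5k = 1270.114777… → ⌈·⌉ = 1271
j=7: r + 6k = 1493.670333… → ⌈·⌉ = 1494
j=8: r + 7k = 1717.225888… → ⌈·⌉ = 1718
j=9: r + 8k = 1940.781444… → ⌈·⌉ = 1941
j=10: r + 9k = 2164.337 → ⌈·⌉ = 2165
j=11: r + 10k = 2387.892555… → ⌈·⌉ = 2388
j=12: r + 11k = 2611.448111… → ⌈·⌉ = 2612
j=13: r + 12k = 2835.003666… → ⌈·⌉ = 2836
j=14: r + 13k = 3058.559222… → ⌈·⌉ = 3059
j=15: r + 14k = 3282.114777… → ⌈·⌉ = 3283
j=16: r + 15k = 3505.670333… → ⌈·⌉ = 3506
j=17: r + 16k = 3729.225888… → ⌈·⌉ = 3730
j=18: r + 17k = 3952.781444… → ⌈·⌉ = 3953

153, 376, 600, 824, 1047, 1271, 1494, 1718, 1941, 2165, 2388, 2612, 2836, 3059, 3283, 3506, 3730, 3953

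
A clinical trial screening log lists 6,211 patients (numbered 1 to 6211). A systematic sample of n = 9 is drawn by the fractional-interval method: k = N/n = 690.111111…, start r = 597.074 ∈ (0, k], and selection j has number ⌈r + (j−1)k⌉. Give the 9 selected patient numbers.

j=1: r + 0k = 597.074 → ⌈·⌉ = 598
j=2: r + 1k = 1287.185111… → ⌈·⌉ = 1288
j=3: r + 2k = 1977.296222… → ⌈·⌉ = 1978
j=4: r + 3k = 2667.407333… → ⌈·⌉ = 2668
j=5: r + 4k = 3357.518444… → ⌈·⌉ = 3358
j=6: r + 5k = 4047.629555… → ⌈·⌉ = 4048
j=7: r + 6k = 4737.740666… → ⌈·⌉ = 4738
j=8: r + 7k = 5427.851777… → ⌈·⌉ = 5428
j=9: r + 8k = 6117.962888… → ⌈·⌉ = 6118

598, 1288, 1978, 2668, 3358, 4048, 4738, 5428, 6118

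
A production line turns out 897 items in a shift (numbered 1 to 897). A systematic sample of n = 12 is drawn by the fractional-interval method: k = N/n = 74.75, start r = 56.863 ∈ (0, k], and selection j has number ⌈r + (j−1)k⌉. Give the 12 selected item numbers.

57, 132, 207, 282, 356, 431, 506, 581, 655, 730, 805, 880

j=1: r + 0k = 56.863 → ⌈·⌉ = 57
j=2: r + 1k = 131.613 → ⌈·⌉ = 132
j=3: r + 2k = 206.363 → ⌈·⌉ = 207
j=4: r + 3k = 281.113 → ⌈·⌉ = 282
j=5: r + 4k = 355.863 → ⌈·⌉ = 356
j=6: r + 5k = 430.613 → ⌈·⌉ = 431
j=7: r + 6k = 505.363 → ⌈·⌉ = 506
j=8: r + 7k = 580.113 → ⌈·⌉ = 581
j=9: r + 8k = 654.863 → ⌈·⌉ = 655
j=10: r + 9k = 729.613 → ⌈·⌉ = 730
j=11: r + 10k = 804.363 → ⌈·⌉ = 805
j=12: r + 11k = 879.113 → ⌈·⌉ = 880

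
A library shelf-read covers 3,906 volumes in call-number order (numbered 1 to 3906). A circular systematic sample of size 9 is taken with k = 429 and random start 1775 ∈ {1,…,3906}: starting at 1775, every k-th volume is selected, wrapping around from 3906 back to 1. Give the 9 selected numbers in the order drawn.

Selection 1: 1775
Selection 2: 1775 + 429 = 2204
Selection 3: 2204 + 429 = 2633
Selection 4: 2633 + 429 = 3062
Selection 5: 3062 + 429 = 3491
Selection 6: 3491 + 429 = 3920 → 3920 − 3906 = 14
Selection 7: 14 + 429 = 443
Selection 8: 443 + 429 = 872
Selection 9: 872 + 429 = 1301

1775, 2204, 2633, 3062, 3491, 14, 443, 872, 1301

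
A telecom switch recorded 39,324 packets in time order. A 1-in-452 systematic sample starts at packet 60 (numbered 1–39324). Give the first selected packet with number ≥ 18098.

18140

k = 452
Steps past start: ⌈(18098 − 60)/452⌉ = ⌈18038/452⌉ = 40
Selected packet: 60 + 40×452 = 18140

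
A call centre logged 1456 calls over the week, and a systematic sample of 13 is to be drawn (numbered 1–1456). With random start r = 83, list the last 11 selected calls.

k = N/n = 1456/13 = 112
3rd selection = 83 + 2×112 = 307
4th: 307 + 112 = 419
5th: 419 + 112 = 531
6th: 531 + 112 = 643
7th: 643 + 112 = 755
8th: 755 + 112 = 867
9th: 867 + 112 = 979
10th: 979 + 112 = 1091
11th: 1091 + 112 = 1203
12th: 1203 + 112 = 1315
13th: 1315 + 112 = 1427

307, 419, 531, 643, 755, 867, 979, 1091, 1203, 1315, 1427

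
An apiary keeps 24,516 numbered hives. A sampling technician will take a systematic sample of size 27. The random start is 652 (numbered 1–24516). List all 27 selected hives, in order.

652, 1560, 2468, 3376, 4284, 5192, 6100, 7008, 7916, 8824, 9732, 10640, 11548, 12456, 13364, 14272, 15180, 16088, 16996, 17904, 18812, 19720, 20628, 21536, 22444, 23352, 24260

k = N/n = 24516/27 = 908
hive 1: 652
hive 2: 652 + 908 = 1560
hive 3: 1560 + 908 = 2468
hive 4: 2468 + 908 = 3376
hive 5: 3376 + 908 = 4284
hive 6: 4284 + 908 = 5192
hive 7: 5192 + 908 = 6100
hive 8: 6100 + 908 = 7008
hive 9: 7008 + 908 = 7916
hive 10: 7916 + 908 = 8824
hive 11: 8824 + 908 = 9732
hive 12: 9732 + 908 = 10640
hive 13: 10640 + 908 = 11548
hive 14: 11548 + 908 = 12456
hive 15: 12456 + 908 = 13364
hive 16: 13364 + 908 = 14272
hive 17: 14272 + 908 = 15180
hive 18: 15180 + 908 = 16088
hive 19: 16088 + 908 = 16996
hive 20: 16996 + 908 = 17904
hive 21: 17904 + 908 = 18812
hive 22: 18812 + 908 = 19720
hive 23: 19720 + 908 = 20628
hive 24: 20628 + 908 = 21536
hive 25: 21536 + 908 = 22444
hive 26: 22444 + 908 = 23352
hive 27: 23352 + 908 = 24260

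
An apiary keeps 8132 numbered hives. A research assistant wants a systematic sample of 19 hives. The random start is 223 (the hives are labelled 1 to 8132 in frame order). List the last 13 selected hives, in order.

2791, 3219, 3647, 4075, 4503, 4931, 5359, 5787, 6215, 6643, 7071, 7499, 7927

k = N/n = 8132/19 = 428
7th selection = 223 + 6×428 = 2791
8th: 2791 + 428 = 3219
9th: 3219 + 428 = 3647
10th: 3647 + 428 = 4075
11th: 4075 + 428 = 4503
12th: 4503 + 428 = 4931
13th: 4931 + 428 = 5359
14th: 5359 + 428 = 5787
15th: 5787 + 428 = 6215
16th: 6215 + 428 = 6643
17th: 6643 + 428 = 7071
18th: 7071 + 428 = 7499
19th: 7499 + 428 = 7927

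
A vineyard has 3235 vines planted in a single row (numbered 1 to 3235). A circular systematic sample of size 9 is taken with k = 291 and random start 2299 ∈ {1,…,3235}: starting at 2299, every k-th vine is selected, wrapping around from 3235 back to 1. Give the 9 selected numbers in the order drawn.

Selection 1: 2299
Selection 2: 2299 + 291 = 2590
Selection 3: 2590 + 291 = 2881
Selection 4: 2881 + 291 = 3172
Selection 5: 3172 + 291 = 3463 → 3463 − 3235 = 228
Selection 6: 228 + 291 = 519
Selection 7: 519 + 291 = 810
Selection 8: 810 + 291 = 1101
Selection 9: 1101 + 291 = 1392

2299, 2590, 2881, 3172, 228, 519, 810, 1101, 1392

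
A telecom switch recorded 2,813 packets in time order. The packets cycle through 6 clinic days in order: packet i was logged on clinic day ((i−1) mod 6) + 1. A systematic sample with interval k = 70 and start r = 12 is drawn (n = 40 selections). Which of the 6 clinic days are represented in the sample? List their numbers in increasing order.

Consecutive selections differ by k = 70, so their clinic day numbers differ by 70 mod 6 = 4.
gcd(70, 6) = 2, so the sample visits 6/2 = 3 distinct residues mod 6.
Start 12 is clinic day 6; the clinic days hit are 2, 4, 6.

2, 4, 6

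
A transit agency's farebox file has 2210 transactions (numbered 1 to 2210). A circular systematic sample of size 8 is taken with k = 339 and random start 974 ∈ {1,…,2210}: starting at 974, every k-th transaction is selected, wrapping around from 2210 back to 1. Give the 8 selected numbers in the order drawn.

Selection 1: 974
Selection 2: 974 + 339 = 1313
Selection 3: 1313 + 339 = 1652
Selection 4: 1652 + 339 = 1991
Selection 5: 1991 + 339 = 2330 → 2330 − 2210 = 120
Selection 6: 120 + 339 = 459
Selection 7: 459 + 339 = 798
Selection 8: 798 + 339 = 1137

974, 1313, 1652, 1991, 120, 459, 798, 1137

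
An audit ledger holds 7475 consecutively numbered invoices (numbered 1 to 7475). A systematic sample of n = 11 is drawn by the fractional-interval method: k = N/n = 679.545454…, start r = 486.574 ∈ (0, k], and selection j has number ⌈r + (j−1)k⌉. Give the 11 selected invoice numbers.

487, 1167, 1846, 2526, 3205, 3885, 4564, 5244, 5923, 6603, 7283

j=1: r + 0k = 486.574 → ⌈·⌉ = 487
j=2: r + 1k = 1166.119454… → ⌈·⌉ = 1167
j=3: r + 2k = 1845.664909… → ⌈·⌉ = 1846
j=4: r + 3k = 2525.210363… → ⌈·⌉ = 2526
j=5: r + 4k = 3204.755818… → ⌈·⌉ = 3205
j=6: r + 5k = 3884.301272… → ⌈·⌉ = 3885
j=7: r + 6k = 4563.846727… → ⌈·⌉ = 4564
j=8: r + 7k = 5243.392181… → ⌈·⌉ = 5244
j=9: r + 8k = 5922.937636… → ⌈·⌉ = 5923
j=10: r + 9k = 6602.483090… → ⌈·⌉ = 6603
j=11: r + 10k = 7282.028545… → ⌈·⌉ = 7283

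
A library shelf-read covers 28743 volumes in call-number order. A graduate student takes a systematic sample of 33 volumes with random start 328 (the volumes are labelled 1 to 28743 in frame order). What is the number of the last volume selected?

k = 28743/33 = 871
33rd selection = r + (33−1)·k = 328 + 32×871 = 328 + 27872 = 28200

28200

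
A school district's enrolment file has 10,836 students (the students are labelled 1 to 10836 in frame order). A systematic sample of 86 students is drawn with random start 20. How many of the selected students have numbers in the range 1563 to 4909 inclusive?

k = 10836/86 = 126
First selection ≥ 1563: 20 + ⌈(1563−20)/126⌉·126 = 20 + 13×126 = 1658
Last selection ≤ 4909: 20 + ⌊(4909−20)/126⌋·126 = 20 + 38×126 = 4808
Count = 38 − 13 + 1 = 26

26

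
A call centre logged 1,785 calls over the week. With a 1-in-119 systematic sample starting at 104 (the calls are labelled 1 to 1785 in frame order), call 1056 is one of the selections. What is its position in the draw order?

9

k = 119
position = (1056 − 104)/119 + 1 = 952/119 + 1 = 8 + 1 = 9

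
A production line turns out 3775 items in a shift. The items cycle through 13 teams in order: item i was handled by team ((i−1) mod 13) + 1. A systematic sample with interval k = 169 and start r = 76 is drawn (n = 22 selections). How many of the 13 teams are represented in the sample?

Consecutive selections differ by k = 169, so their team numbers differ by 169 mod 13 = 0.
gcd(169, 13) = 13, so the sample visits 13/13 = 1 distinct residues mod 13.
Start 76 is team 11; the teams hit are 11.

1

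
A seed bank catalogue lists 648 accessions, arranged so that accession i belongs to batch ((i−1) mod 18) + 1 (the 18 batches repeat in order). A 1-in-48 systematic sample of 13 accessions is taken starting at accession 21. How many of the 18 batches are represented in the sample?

Consecutive selections differ by k = 48, so their batch numbers differ by 48 mod 18 = 12.
gcd(48, 18) = 6, so the sample visits 18/6 = 3 distinct residues mod 18.
Start 21 is batch 3; the batches hit are 3, 9, 15.

3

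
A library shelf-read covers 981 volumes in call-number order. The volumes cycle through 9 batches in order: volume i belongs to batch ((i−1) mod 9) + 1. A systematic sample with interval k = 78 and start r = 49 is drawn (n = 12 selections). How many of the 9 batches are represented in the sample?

Consecutive selections differ by k = 78, so their batch numbers differ by 78 mod 9 = 6.
gcd(78, 9) = 3, so the sample visits 9/3 = 3 distinct residues mod 9.
Start 49 is batch 4; the batches hit are 1, 4, 7.

3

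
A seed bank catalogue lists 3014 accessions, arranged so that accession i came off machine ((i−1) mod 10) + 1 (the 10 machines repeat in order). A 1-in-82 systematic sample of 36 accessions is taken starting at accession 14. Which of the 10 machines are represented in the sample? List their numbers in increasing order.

2, 4, 6, 8, 10

Consecutive selections differ by k = 82, so their machine numbers differ by 82 mod 10 = 2.
gcd(82, 10) = 2, so the sample visits 10/2 = 5 distinct residues mod 10.
Start 14 is machine 4; the machines hit are 2, 4, 6, 8, 10.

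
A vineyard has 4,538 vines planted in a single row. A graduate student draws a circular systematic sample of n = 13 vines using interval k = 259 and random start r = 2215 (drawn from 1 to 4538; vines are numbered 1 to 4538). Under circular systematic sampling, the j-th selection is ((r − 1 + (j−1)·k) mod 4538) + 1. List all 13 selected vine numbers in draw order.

2215, 2474, 2733, 2992, 3251, 3510, 3769, 4028, 4287, 8, 267, 526, 785

Selection 1: 2215
Selection 2: 2215 + 259 = 2474
Selection 3: 2474 + 259 = 2733
Selection 4: 2733 + 259 = 2992
Selection 5: 2992 + 259 = 3251
Selection 6: 3251 + 259 = 3510
Selection 7: 3510 + 259 = 3769
Selection 8: 3769 + 259 = 4028
Selection 9: 4028 + 259 = 4287
Selection 10: 4287 + 259 = 4546 → 4546 − 4538 = 8
Selection 11: 8 + 259 = 267
Selection 12: 267 + 259 = 526
Selection 13: 526 + 259 = 785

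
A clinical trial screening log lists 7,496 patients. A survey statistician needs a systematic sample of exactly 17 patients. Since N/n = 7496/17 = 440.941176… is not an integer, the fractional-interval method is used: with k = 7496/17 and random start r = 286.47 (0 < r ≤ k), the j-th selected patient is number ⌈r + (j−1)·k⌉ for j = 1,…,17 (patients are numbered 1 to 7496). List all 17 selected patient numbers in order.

287, 728, 1169, 1610, 2051, 2492, 2933, 3374, 3814, 4255, 4696, 5137, 5578, 6019, 6460, 6901, 7342

j=1: r + 0k = 286.47 → ⌈·⌉ = 287
j=2: r + 1k = 727.411176… → ⌈·⌉ = 728
j=3: r + 2k = 1168.352352… → ⌈·⌉ = 1169
j=4: r + 3k = 1609.293529… → ⌈·⌉ = 1610
j=5: r + 4k = 2050.234705… → ⌈·⌉ = 2051
j=6: r + 5k = 2491.175882… → ⌈·⌉ = 2492
j=7: r + 6k = 2932.117058… → ⌈·⌉ = 2933
j=8: r + 7k = 3373.058235… → ⌈·⌉ = 3374
j=9: r + 8k = 3813.999411… → ⌈·⌉ = 3814
j=10: r + 9k = 4254.940588… → ⌈·⌉ = 4255
j=11: r + 10k = 4695.881764… → ⌈·⌉ = 4696
j=12: r + 11k = 5136.822941… → ⌈·⌉ = 5137
j=13: r + 12k = 5577.764117… → ⌈·⌉ = 5578
j=14: r + 13k = 6018.705294… → ⌈·⌉ = 6019
j=15: r + 14k = 6459.646470… → ⌈·⌉ = 6460
j=16: r + 15k = 6900.587647… → ⌈·⌉ = 6901
j=17: r + 16k = 7341.528823… → ⌈·⌉ = 7342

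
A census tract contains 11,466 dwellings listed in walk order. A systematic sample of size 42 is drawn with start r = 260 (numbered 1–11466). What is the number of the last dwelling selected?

k = 11466/42 = 273
42nd selection = r + (42−1)·k = 260 + 41×273 = 260 + 11193 = 11453

11453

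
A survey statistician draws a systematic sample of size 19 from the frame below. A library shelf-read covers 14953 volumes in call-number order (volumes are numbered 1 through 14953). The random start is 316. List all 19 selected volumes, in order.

316, 1103, 1890, 2677, 3464, 4251, 5038, 5825, 6612, 7399, 8186, 8973, 9760, 10547, 11334, 12121, 12908, 13695, 14482

k = N/n = 14953/19 = 787
volume 1: 316
volume 2: 316 + 787 = 1103
volume 3: 1103 + 787 = 1890
volume 4: 1890 + 787 = 2677
volume 5: 2677 + 787 = 3464
volume 6: 3464 + 787 = 4251
volume 7: 4251 + 787 = 5038
volume 8: 5038 + 787 = 5825
volume 9: 5825 + 787 = 6612
volume 10: 6612 + 787 = 7399
volume 11: 7399 + 787 = 8186
volume 12: 8186 + 787 = 8973
volume 13: 8973 + 787 = 9760
volume 14: 9760 + 787 = 10547
volume 15: 10547 + 787 = 11334
volume 16: 11334 + 787 = 12121
volume 17: 12121 + 787 = 12908
volume 18: 12908 + 787 = 13695
volume 19: 13695 + 787 = 14482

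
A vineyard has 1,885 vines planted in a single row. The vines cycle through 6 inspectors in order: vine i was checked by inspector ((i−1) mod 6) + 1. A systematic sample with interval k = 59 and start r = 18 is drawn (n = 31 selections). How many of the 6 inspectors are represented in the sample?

6

Consecutive selections differ by k = 59, so their inspector numbers differ by 59 mod 6 = 5.
gcd(59, 6) = 1, so the sample visits 6/1 = 6 distinct residues mod 6.
Start 18 is inspector 6; the inspectors hit are 1, 2, 3, 4, 5, 6.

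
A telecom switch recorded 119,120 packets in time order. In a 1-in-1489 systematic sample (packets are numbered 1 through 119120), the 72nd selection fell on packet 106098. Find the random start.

379

k = 1489
r = 106098 − (72−1)×1489 = 106098 − 105719 = 379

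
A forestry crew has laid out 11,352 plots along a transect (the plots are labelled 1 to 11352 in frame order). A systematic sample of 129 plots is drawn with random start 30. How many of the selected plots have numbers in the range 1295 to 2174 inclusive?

k = 11352/129 = 88
First selection ≥ 1295: 30 + ⌈(1295−30)/88⌉·88 = 30 + 15×88 = 1350
Last selection ≤ 2174: 30 + ⌊(2174−30)/88⌋·88 = 30 + 24×88 = 2142
Count = 24 − 15 + 1 = 10

10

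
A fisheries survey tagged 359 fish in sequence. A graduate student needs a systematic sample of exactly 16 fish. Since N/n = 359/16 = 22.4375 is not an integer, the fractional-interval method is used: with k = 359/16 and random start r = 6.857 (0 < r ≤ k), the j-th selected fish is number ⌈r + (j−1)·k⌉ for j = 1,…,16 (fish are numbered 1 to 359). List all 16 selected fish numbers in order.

7, 30, 52, 75, 97, 120, 142, 164, 187, 209, 232, 254, 277, 299, 321, 344

j=1: r + 0k = 6.857 → ⌈·⌉ = 7
j=2: r + 1k = 29.2945 → ⌈·⌉ = 30
j=3: r + 2k = 51.732 → ⌈·⌉ = 52
j=4: r + 3k = 74.1695 → ⌈·⌉ = 75
j=5: r + 4k = 96.607 → ⌈·⌉ = 97
j=6: r + 5k = 119.0445 → ⌈·⌉ = 120
j=7: r + 6k = 141.482 → ⌈·⌉ = 142
j=8: r + 7k = 163.9195 → ⌈·⌉ = 164
j=9: r + 8k = 186.357 → ⌈·⌉ = 187
j=10: r + 9k = 208.7945 → ⌈·⌉ = 209
j=11: r + 10k = 231.232 → ⌈·⌉ = 232
j=12: r + 11k = 253.6695 → ⌈·⌉ = 254
j=13: r + 12k = 276.107 → ⌈·⌉ = 277
j=14: r + 13k = 298.5445 → ⌈·⌉ = 299
j=15: r + 14k = 320.982 → ⌈·⌉ = 321
j=16: r + 15k = 343.4195 → ⌈·⌉ = 344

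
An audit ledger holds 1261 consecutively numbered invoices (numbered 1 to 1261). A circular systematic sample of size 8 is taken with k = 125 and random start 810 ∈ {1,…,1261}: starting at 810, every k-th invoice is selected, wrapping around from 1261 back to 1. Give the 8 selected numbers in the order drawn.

810, 935, 1060, 1185, 49, 174, 299, 424

Selection 1: 810
Selection 2: 810 + 125 = 935
Selection 3: 935 + 125 = 1060
Selection 4: 1060 + 125 = 1185
Selection 5: 1185 + 125 = 1310 → 1310 − 1261 = 49
Selection 6: 49 + 125 = 174
Selection 7: 174 + 125 = 299
Selection 8: 299 + 125 = 424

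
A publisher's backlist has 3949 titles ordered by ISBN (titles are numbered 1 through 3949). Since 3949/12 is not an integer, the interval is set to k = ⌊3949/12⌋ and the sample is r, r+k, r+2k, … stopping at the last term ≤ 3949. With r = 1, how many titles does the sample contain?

k = ⌊3949/12⌋ = 329
Achieved size = ⌊(3949 − 1)/329⌋ + 1 = ⌊3948/329⌋ + 1 = 12 + 1 = 13
(last selection: 1 + 12×329 = 3949 ≤ 3949; next would be 4278 > 3949)

13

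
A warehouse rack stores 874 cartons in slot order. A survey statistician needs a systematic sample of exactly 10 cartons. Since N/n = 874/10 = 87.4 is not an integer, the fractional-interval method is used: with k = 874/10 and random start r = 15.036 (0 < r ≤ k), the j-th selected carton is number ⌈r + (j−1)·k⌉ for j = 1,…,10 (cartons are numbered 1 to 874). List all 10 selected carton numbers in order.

16, 103, 190, 278, 365, 453, 540, 627, 715, 802

j=1: r + 0k = 15.036 → ⌈·⌉ = 16
j=2: r + 1k = 102.436 → ⌈·⌉ = 103
j=3: r + 2k = 189.836 → ⌈·⌉ = 190
j=4: r + 3k = 277.236 → ⌈·⌉ = 278
j=5: r + 4k = 364.636 → ⌈·⌉ = 365
j=6: r + 5k = 452.036 → ⌈·⌉ = 453
j=7: r + 6k = 539.436 → ⌈·⌉ = 540
j=8: r + 7k = 626.836 → ⌈·⌉ = 627
j=9: r + 8k = 714.236 → ⌈·⌉ = 715
j=10: r + 9k = 801.636 → ⌈·⌉ = 802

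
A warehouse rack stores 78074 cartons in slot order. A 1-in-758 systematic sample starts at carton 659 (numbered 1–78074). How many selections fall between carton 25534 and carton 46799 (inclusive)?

28

k = 758
First selection ≥ 25534: 659 + ⌈(25534−659)/758⌉·758 = 659 + 33×758 = 25673
Last selection ≤ 46799: 659 + ⌊(46799−659)/758⌋·758 = 659 + 60×758 = 46139
Count = 60 − 33 + 1 = 28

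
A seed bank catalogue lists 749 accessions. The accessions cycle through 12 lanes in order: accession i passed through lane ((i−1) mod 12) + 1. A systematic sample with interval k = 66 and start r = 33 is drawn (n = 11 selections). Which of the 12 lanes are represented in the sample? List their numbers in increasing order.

3, 9

Consecutive selections differ by k = 66, so their lane numbers differ by 66 mod 12 = 6.
gcd(66, 12) = 6, so the sample visits 12/6 = 2 distinct residues mod 12.
Start 33 is lane 9; the lanes hit are 3, 9.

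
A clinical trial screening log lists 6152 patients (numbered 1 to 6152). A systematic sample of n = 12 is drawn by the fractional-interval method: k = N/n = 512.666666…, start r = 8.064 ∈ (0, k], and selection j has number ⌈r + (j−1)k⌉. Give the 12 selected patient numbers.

9, 521, 1034, 1547, 2059, 2572, 3085, 3597, 4110, 4623, 5135, 5648

j=1: r + 0k = 8.064 → ⌈·⌉ = 9
j=2: r + 1k = 520.730666… → ⌈·⌉ = 521
j=3: r + 2k = 1033.397333… → ⌈·⌉ = 1034
j=4: r + 3k = 1546.064 → ⌈·⌉ = 1547
j=5: r + 4k = 2058.730666… → ⌈·⌉ = 2059
j=6: r + 5k = 2571.397333… → ⌈·⌉ = 2572
j=7: r + 6k = 3084.064 → ⌈·⌉ = 3085
j=8: r + 7k = 3596.730666… → ⌈·⌉ = 3597
j=9: r + 8k = 4109.397333… → ⌈·⌉ = 4110
j=10: r + 9k = 4622.064 → ⌈·⌉ = 4623
j=11: r + 10k = 5134.730666… → ⌈·⌉ = 5135
j=12: r + 11k = 5647.397333… → ⌈·⌉ = 5648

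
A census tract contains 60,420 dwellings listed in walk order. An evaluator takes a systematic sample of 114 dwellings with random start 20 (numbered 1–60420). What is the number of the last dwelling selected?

k = 60420/114 = 530
114th selection = r + (114−1)·k = 20 + 113×530 = 20 + 59890 = 59910

59910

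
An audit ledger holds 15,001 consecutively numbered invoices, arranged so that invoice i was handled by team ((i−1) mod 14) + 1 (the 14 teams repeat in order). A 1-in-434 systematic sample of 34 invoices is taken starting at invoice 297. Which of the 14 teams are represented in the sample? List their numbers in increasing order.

Consecutive selections differ by k = 434, so their team numbers differ by 434 mod 14 = 0.
gcd(434, 14) = 14, so the sample visits 14/14 = 1 distinct residues mod 14.
Start 297 is team 3; the teams hit are 3.

3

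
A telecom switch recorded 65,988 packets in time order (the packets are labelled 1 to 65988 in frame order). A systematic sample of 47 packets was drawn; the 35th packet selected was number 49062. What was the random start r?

1326

k = 65988/47 = 1404
r = 49062 − (35−1)×1404 = 49062 − 47736 = 1326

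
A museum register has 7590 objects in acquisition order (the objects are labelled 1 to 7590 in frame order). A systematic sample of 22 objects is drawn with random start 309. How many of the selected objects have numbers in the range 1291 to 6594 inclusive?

16

k = 7590/22 = 345
First selection ≥ 1291: 309 + ⌈(1291−309)/345⌉·345 = 309 + 3×345 = 1344
Last selection ≤ 6594: 309 + ⌊(6594−309)/345⌋·345 = 309 + 18×345 = 6519
Count = 18 − 3 + 1 = 16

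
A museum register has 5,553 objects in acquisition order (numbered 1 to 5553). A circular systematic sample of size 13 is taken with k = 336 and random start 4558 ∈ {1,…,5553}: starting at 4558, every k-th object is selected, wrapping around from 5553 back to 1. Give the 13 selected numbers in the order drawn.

4558, 4894, 5230, 13, 349, 685, 1021, 1357, 1693, 2029, 2365, 2701, 3037

Selection 1: 4558
Selection 2: 4558 + 336 = 4894
Selection 3: 4894 + 336 = 5230
Selection 4: 5230 + 336 = 5566 → 5566 − 5553 = 13
Selection 5: 13 + 336 = 349
Selection 6: 349 + 336 = 685
Selection 7: 685 + 336 = 1021
Selection 8: 1021 + 336 = 1357
Selection 9: 1357 + 336 = 1693
Selection 10: 1693 + 336 = 2029
Selection 11: 2029 + 336 = 2365
Selection 12: 2365 + 336 = 2701
Selection 13: 2701 + 336 = 3037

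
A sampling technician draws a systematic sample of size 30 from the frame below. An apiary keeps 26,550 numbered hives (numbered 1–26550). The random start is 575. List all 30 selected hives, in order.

k = N/n = 26550/30 = 885
hive 1: 575
hive 2: 575 + 885 = 1460
hive 3: 1460 + 885 = 2345
hive 4: 2345 + 885 = 3230
hive 5: 3230 + 885 = 4115
hive 6: 4115 + 885 = 5000
hive 7: 5000 + 885 = 5885
hive 8: 5885 + 885 = 6770
hive 9: 6770 + 885 = 7655
hive 10: 7655 + 885 = 8540
hive 11: 8540 + 885 = 9425
hive 12: 9425 + 885 = 10310
hive 13: 10310 + 885 = 11195
hive 14: 11195 + 885 = 12080
hive 15: 12080 + 885 = 12965
hive 16: 12965 + 885 = 13850
hive 17: 13850 + 885 = 14735
hive 18: 14735 + 885 = 15620
hive 19: 15620 + 885 = 16505
hive 20: 16505 + 885 = 17390
hive 21: 17390 + 885 = 18275
hive 22: 18275 + 885 = 19160
hive 23: 19160 + 885 = 20045
hive 24: 20045 + 885 = 20930
hive 25: 20930 + 885 = 21815
hive 26: 21815 + 885 = 22700
hive 27: 22700 + 885 = 23585
hive 28: 23585 + 885 = 24470
hive 29: 24470 + 885 = 25355
hive 30: 25355 + 885 = 26240

575, 1460, 2345, 3230, 4115, 5000, 5885, 6770, 7655, 8540, 9425, 10310, 11195, 12080, 12965, 13850, 14735, 15620, 16505, 17390, 18275, 19160, 20045, 20930, 21815, 22700, 23585, 24470, 25355, 26240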